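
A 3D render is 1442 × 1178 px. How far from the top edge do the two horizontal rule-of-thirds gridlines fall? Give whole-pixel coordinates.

1178 / 3 = 392.67, so the horizontal lines sit at one and two thirds of 1178.

393 px and 785 px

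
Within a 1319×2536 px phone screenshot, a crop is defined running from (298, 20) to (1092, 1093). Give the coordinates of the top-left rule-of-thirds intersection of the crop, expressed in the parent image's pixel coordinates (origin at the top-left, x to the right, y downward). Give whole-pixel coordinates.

x = 563 px, y = 378 px

Crop width = 1092 − 298 = 794 px; one third is 264.67 px.
Crop height = 1093 − 20 = 1073 px; one third is 357.67 px.
The top-left point is one-third across and one-third down within the crop:
x = 298 + 1 × 264.67 ≈ 563; y = 20 + 1 × 357.67 ≈ 378.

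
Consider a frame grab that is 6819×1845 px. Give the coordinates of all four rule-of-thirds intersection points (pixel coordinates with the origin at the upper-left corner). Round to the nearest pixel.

(2273, 615), (4546, 615), (2273, 1230), (4546, 1230)

One third of 6819 is 2273; one third of 1845 is 615.
Vertical third lines at x = 2273 and x = 4546; horizontal third lines at y = 615 and y = 1230.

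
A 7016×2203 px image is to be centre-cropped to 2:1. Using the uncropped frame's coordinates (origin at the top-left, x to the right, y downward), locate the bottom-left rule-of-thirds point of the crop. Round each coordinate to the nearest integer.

7016/2203 > 2/1, so the 2:1 crop keeps the full height 2203 and trims width to 2203 × 2/1 = 4406.00 px.
Left offset = (7016 − 4406.00)/2 = 1305.00 px; top offset = 0.
Bottom-left is one-third across and two-thirds down within the crop:
x = 1305.00 + 1 × 4406.00/3 ≈ 2774; y = 0.00 + 2 × 2203.00/3 ≈ 1469.

(2774, 1469)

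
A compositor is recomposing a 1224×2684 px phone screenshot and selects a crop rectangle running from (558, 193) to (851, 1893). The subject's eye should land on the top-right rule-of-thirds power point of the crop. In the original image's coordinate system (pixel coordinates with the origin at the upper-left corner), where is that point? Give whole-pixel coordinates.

Crop width = 851 − 558 = 293 px; one third is 97.67 px.
Crop height = 1893 − 193 = 1700 px; one third is 566.67 px.
The top-right point is two-thirds across and one-third down within the crop:
x = 558 + 2 × 97.67 ≈ 753; y = 193 + 1 × 566.67 ≈ 760.

x = 753 px, y = 760 px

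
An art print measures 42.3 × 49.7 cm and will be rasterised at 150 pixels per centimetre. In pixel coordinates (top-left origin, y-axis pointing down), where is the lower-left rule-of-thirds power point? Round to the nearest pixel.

(2115, 4970)

In pixels the canvas is 42.3 × 150 = 6345 wide and 49.7 × 150 = 7455 tall.
The lower-left point is one-third across and two-thirds down:
x = 1 × 6345/3 ≈ 2115; y = 2 × 7455/3 ≈ 4970.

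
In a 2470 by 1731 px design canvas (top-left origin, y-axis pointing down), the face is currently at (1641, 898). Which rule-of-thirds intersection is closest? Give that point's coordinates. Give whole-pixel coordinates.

(1647, 1154)

Third lines: x ∈ {823, 1647}, y ∈ {577, 1154}.
1641 is closer to x = 1647; 898 is closer to y = 1154.
So the nearest intersection is the lower-right power point.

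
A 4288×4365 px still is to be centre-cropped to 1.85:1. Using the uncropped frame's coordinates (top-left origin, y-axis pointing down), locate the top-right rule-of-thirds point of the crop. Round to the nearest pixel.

(2859, 1796)

4288/4365 < 1.85/1, so the 1.85:1 crop keeps the full width 4288 and trims height to 4288 × 1/1.85 = 2317.84 px.
Top offset = (4365 − 2317.84)/2 = 1023.58 px; left offset = 0.
Top-right is two-thirds across and one-third down within the crop:
x = 0.00 + 2 × 4288.00/3 ≈ 2859; y = 1023.58 + 1 × 2317.84/3 ≈ 1796.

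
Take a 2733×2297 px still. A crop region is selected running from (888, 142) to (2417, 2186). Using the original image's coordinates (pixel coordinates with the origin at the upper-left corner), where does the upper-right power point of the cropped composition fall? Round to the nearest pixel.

(1907, 823)

Crop width = 2417 − 888 = 1529 px; one third is 509.67 px.
Crop height = 2186 − 142 = 2044 px; one third is 681.33 px.
The upper-right point is two-thirds across and one-third down within the crop:
x = 888 + 2 × 509.67 ≈ 1907; y = 142 + 1 × 681.33 ≈ 823.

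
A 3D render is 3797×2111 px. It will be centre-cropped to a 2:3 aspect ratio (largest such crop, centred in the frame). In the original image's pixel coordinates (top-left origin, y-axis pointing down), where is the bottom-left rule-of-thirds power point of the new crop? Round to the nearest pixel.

3797/2111 > 2/3, so the 2:3 crop keeps the full height 2111 and trims width to 2111 × 2/3 = 1407.33 px.
Left offset = (3797 − 1407.33)/2 = 1194.83 px; top offset = 0.
Bottom-left is one-third across and two-thirds down within the crop:
x = 1194.83 + 1 × 1407.33/3 ≈ 1664; y = 0.00 + 2 × 2111.00/3 ≈ 1407.

x = 1664 px, y = 1407 px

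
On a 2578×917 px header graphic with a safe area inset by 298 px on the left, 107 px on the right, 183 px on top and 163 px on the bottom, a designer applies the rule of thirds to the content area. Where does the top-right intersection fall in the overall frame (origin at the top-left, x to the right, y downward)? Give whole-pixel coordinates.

(1747, 373)

Content width = 2578 − 298 − 107 = 2173 px; content height = 917 − 183 − 163 = 571 px.
Top-right is two-thirds across and one-third down within the content area.
x = 298 + 2 × 2173/3 = 298 + 1448.67 ≈ 1747
y = 183 + 1 × 571/3 = 183 + 190.33 ≈ 373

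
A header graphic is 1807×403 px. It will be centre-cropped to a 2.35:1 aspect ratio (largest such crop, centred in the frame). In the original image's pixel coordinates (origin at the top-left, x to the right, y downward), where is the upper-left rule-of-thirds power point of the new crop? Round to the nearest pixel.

x = 746 px, y = 134 px

1807/403 > 2.35/1, so the 2.35:1 crop keeps the full height 403 and trims width to 403 × 2.35/1 = 947.05 px.
Left offset = (1807 − 947.05)/2 = 429.97 px; top offset = 0.
Upper-left is one-third across and one-third down within the crop:
x = 429.97 + 1 × 947.05/3 ≈ 746; y = 0.00 + 1 × 403.00/3 ≈ 134.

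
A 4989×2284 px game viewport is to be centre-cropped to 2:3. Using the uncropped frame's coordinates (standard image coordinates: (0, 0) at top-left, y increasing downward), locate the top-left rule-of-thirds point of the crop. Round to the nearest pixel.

4989/2284 > 2/3, so the 2:3 crop keeps the full height 2284 and trims width to 2284 × 2/3 = 1522.67 px.
Left offset = (4989 − 1522.67)/2 = 1733.17 px; top offset = 0.
Top-left is one-third across and one-third down within the crop:
x = 1733.17 + 1 × 1522.67/3 ≈ 2241; y = 0.00 + 1 × 2284.00/3 ≈ 761.

(2241, 761)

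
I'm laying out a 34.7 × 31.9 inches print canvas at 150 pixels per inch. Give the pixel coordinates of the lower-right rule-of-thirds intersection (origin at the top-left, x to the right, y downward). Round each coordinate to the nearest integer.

In pixels the canvas is 34.7 × 150 = 5205 wide and 31.9 × 150 = 4785 tall.
The lower-right point is two-thirds across and two-thirds down:
x = 2 × 5205/3 ≈ 3470; y = 2 × 4785/3 ≈ 3190.

(3470, 3190)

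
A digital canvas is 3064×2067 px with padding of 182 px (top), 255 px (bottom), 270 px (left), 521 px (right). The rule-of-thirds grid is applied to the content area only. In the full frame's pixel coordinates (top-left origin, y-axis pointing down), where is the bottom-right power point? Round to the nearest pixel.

Content width = 3064 − 270 − 521 = 2273 px; content height = 2067 − 182 − 255 = 1630 px.
Bottom-right is two-thirds across and two-thirds down within the content area.
x = 270 + 2 × 2273/3 = 270 + 1515.33 ≈ 1785
y = 182 + 2 × 1630/3 = 182 + 1086.67 ≈ 1269

x = 1785 px, y = 1269 px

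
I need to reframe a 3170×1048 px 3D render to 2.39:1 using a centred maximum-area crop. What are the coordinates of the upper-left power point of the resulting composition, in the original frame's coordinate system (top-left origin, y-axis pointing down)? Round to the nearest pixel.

3170/1048 > 2.39/1, so the 2.39:1 crop keeps the full height 1048 and trims width to 1048 × 2.39/1 = 2504.72 px.
Left offset = (3170 − 2504.72)/2 = 332.64 px; top offset = 0.
Upper-left is one-third across and one-third down within the crop:
x = 332.64 + 1 × 2504.72/3 ≈ 1168; y = 0.00 + 1 × 1048.00/3 ≈ 349.

x = 1168 px, y = 349 px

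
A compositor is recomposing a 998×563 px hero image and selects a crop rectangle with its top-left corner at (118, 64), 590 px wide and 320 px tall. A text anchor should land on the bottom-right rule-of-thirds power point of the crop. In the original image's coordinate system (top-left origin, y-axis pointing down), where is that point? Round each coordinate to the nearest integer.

x = 511 px, y = 277 px

One third of the crop width 590 is 196.67 px.
One third of the crop height 320 is 106.67 px.
The bottom-right point is two-thirds across and two-thirds down within the crop:
x = 118 + 2 × 196.67 ≈ 511; y = 64 + 2 × 106.67 ≈ 277.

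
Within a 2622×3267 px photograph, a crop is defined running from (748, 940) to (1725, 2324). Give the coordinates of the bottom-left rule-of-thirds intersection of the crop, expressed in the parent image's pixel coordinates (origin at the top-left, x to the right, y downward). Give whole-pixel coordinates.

(1074, 1863)

Crop width = 1725 − 748 = 977 px; one third is 325.67 px.
Crop height = 2324 − 940 = 1384 px; one third is 461.33 px.
The bottom-left point is one-third across and two-thirds down within the crop:
x = 748 + 1 × 325.67 ≈ 1074; y = 940 + 2 × 461.33 ≈ 1863.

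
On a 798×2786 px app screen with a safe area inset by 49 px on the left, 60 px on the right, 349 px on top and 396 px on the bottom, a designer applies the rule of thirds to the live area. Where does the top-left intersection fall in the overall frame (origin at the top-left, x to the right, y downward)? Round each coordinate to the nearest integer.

(279, 1029)

Content width = 798 − 49 − 60 = 689 px; content height = 2786 − 349 − 396 = 2041 px.
Top-left is one-third across and one-third down within the live area.
x = 49 + 1 × 689/3 = 49 + 229.67 ≈ 279
y = 349 + 1 × 2041/3 = 349 + 680.33 ≈ 1029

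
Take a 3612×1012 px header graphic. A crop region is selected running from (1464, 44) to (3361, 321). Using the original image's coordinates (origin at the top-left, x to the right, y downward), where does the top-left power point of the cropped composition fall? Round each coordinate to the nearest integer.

Crop width = 3361 − 1464 = 1897 px; one third is 632.33 px.
Crop height = 321 − 44 = 277 px; one third is 92.33 px.
The top-left point is one-third across and one-third down within the crop:
x = 1464 + 1 × 632.33 ≈ 2096; y = 44 + 1 × 92.33 ≈ 136.

(2096, 136)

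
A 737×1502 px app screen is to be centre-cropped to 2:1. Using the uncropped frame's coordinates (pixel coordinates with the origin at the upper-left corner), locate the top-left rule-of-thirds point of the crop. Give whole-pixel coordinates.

737/1502 < 2/1, so the 2:1 crop keeps the full width 737 and trims height to 737 × 1/2 = 368.50 px.
Top offset = (1502 − 368.50)/2 = 566.75 px; left offset = 0.
Top-left is one-third across and one-third down within the crop:
x = 0.00 + 1 × 737.00/3 ≈ 246; y = 566.75 + 1 × 368.50/3 ≈ 690.

x = 246 px, y = 690 px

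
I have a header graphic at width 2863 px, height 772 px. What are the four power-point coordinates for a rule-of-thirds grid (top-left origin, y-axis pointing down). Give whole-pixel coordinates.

One third of 2863 is 954.33; one third of 772 is 257.33.
Vertical third lines at x = 954 and x = 1909; horizontal third lines at y = 257 and y = 515.

(954, 257), (1909, 257), (954, 515), (1909, 515)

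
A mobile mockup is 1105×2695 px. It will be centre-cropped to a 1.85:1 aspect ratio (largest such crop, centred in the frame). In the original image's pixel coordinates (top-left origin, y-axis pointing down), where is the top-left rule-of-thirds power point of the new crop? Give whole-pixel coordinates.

(368, 1248)

1105/2695 < 1.85/1, so the 1.85:1 crop keeps the full width 1105 and trims height to 1105 × 1/1.85 = 597.30 px.
Top offset = (2695 − 597.30)/2 = 1048.85 px; left offset = 0.
Top-left is one-third across and one-third down within the crop:
x = 0.00 + 1 × 1105.00/3 ≈ 368; y = 1048.85 + 1 × 597.30/3 ≈ 1248.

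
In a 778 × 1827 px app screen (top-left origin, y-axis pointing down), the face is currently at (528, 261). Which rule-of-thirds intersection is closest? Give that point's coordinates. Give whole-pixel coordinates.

Third lines: x ∈ {259, 519}, y ∈ {609, 1218}.
528 is closer to x = 519; 261 is closer to y = 609.
So the nearest intersection is the upper-right power point.

x = 519 px, y = 609 px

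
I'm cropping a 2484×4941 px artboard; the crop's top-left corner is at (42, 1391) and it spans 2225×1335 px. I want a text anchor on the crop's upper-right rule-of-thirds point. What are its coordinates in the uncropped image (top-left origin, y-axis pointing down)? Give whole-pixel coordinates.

One third of the crop width 2225 is 741.67 px.
One third of the crop height 1335 is 445.00 px.
The upper-right point is two-thirds across and one-third down within the crop:
x = 42 + 2 × 741.67 ≈ 1525; y = 1391 + 1 × 445.00 ≈ 1836.

x = 1525 px, y = 1836 px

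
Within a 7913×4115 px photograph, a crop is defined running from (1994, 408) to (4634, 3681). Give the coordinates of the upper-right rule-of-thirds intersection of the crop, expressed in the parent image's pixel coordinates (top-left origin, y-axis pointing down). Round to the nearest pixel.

x = 3754 px, y = 1499 px

Crop width = 4634 − 1994 = 2640 px; one third is 880.00 px.
Crop height = 3681 − 408 = 3273 px; one third is 1091.00 px.
The upper-right point is two-thirds across and one-third down within the crop:
x = 1994 + 2 × 880.00 ≈ 3754; y = 408 + 1 × 1091.00 ≈ 1499.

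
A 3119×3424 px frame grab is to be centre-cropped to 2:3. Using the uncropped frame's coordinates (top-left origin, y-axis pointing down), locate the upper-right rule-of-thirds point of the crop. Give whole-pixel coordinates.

3119/3424 > 2/3, so the 2:3 crop keeps the full height 3424 and trims width to 3424 × 2/3 = 2282.67 px.
Left offset = (3119 − 2282.67)/2 = 418.17 px; top offset = 0.
Upper-right is two-thirds across and one-third down within the crop:
x = 418.17 + 2 × 2282.67/3 ≈ 1940; y = 0.00 + 1 × 3424.00/3 ≈ 1141.

(1940, 1141)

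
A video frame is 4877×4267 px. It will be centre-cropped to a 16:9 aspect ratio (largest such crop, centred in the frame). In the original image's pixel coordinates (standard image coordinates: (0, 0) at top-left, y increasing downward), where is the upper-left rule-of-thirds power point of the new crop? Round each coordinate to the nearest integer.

4877/4267 < 16/9, so the 16:9 crop keeps the full width 4877 and trims height to 4877 × 9/16 = 2743.31 px.
Top offset = (4267 − 2743.31)/2 = 761.84 px; left offset = 0.
Upper-left is one-third across and one-third down within the crop:
x = 0.00 + 1 × 4877.00/3 ≈ 1626; y = 761.84 + 1 × 2743.31/3 ≈ 1676.

(1626, 1676)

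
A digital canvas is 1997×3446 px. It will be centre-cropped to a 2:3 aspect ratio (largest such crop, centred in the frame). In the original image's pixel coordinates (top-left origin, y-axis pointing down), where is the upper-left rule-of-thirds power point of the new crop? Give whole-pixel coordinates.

1997/3446 < 2/3, so the 2:3 crop keeps the full width 1997 and trims height to 1997 × 3/2 = 2995.50 px.
Top offset = (3446 − 2995.50)/2 = 225.25 px; left offset = 0.
Upper-left is one-third across and one-third down within the crop:
x = 0.00 + 1 × 1997.00/3 ≈ 666; y = 225.25 + 1 × 2995.50/3 ≈ 1224.

x = 666 px, y = 1224 px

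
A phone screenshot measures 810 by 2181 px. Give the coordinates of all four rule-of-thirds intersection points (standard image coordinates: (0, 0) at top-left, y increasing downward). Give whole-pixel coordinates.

One third of 810 is 270; one third of 2181 is 727.
Vertical third lines at x = 270 and x = 540; horizontal third lines at y = 727 and y = 1454.

(270, 727), (540, 727), (270, 1454), (540, 1454)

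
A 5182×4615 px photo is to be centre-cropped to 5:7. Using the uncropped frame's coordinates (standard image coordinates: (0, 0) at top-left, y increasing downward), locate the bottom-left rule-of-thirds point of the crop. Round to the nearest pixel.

5182/4615 > 5/7, so the 5:7 crop keeps the full height 4615 and trims width to 4615 × 5/7 = 3296.43 px.
Left offset = (5182 − 3296.43)/2 = 942.79 px; top offset = 0.
Bottom-left is one-third across and two-thirds down within the crop:
x = 942.79 + 1 × 3296.43/3 ≈ 2042; y = 0.00 + 2 × 4615.00/3 ≈ 3077.

(2042, 3077)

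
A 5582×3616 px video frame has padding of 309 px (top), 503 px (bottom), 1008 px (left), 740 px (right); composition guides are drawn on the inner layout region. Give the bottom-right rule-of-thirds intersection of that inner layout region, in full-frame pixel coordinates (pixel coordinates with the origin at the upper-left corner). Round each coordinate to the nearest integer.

(3564, 2178)

Content width = 5582 − 1008 − 740 = 3834 px; content height = 3616 − 309 − 503 = 2804 px.
Bottom-right is two-thirds across and two-thirds down within the inner layout region.
x = 1008 + 2 × 3834/3 = 1008 + 2556.00 ≈ 3564
y = 309 + 2 × 2804/3 = 309 + 1869.33 ≈ 2178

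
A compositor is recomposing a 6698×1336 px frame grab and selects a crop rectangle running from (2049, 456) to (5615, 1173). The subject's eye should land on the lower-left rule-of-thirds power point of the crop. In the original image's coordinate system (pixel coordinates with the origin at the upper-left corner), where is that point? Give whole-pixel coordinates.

x = 3238 px, y = 934 px

Crop width = 5615 − 2049 = 3566 px; one third is 1188.67 px.
Crop height = 1173 − 456 = 717 px; one third is 239.00 px.
The lower-left point is one-third across and two-thirds down within the crop:
x = 2049 + 1 × 1188.67 ≈ 3238; y = 456 + 2 × 239.00 ≈ 934.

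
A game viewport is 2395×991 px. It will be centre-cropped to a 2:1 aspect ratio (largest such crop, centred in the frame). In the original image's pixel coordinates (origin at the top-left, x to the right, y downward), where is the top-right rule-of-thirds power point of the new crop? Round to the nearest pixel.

2395/991 > 2/1, so the 2:1 crop keeps the full height 991 and trims width to 991 × 2/1 = 1982.00 px.
Left offset = (2395 − 1982.00)/2 = 206.50 px; top offset = 0.
Top-right is two-thirds across and one-third down within the crop:
x = 206.50 + 2 × 1982.00/3 ≈ 1528; y = 0.00 + 1 × 991.00/3 ≈ 330.

(1528, 330)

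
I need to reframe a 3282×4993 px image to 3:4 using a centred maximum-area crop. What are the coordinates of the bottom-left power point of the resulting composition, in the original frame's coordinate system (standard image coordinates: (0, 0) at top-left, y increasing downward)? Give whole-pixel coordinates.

(1094, 3226)

3282/4993 < 3/4, so the 3:4 crop keeps the full width 3282 and trims height to 3282 × 4/3 = 4376.00 px.
Top offset = (4993 − 4376.00)/2 = 308.50 px; left offset = 0.
Bottom-left is one-third across and two-thirds down within the crop:
x = 0.00 + 1 × 3282.00/3 ≈ 1094; y = 308.50 + 2 × 4376.00/3 ≈ 3226.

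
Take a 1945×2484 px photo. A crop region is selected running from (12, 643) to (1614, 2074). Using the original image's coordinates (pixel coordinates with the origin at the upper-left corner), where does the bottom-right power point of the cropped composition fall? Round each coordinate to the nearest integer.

x = 1080 px, y = 1597 px

Crop width = 1614 − 12 = 1602 px; one third is 534.00 px.
Crop height = 2074 − 643 = 1431 px; one third is 477.00 px.
The bottom-right point is two-thirds across and two-thirds down within the crop:
x = 12 + 2 × 534.00 ≈ 1080; y = 643 + 2 × 477.00 ≈ 1597.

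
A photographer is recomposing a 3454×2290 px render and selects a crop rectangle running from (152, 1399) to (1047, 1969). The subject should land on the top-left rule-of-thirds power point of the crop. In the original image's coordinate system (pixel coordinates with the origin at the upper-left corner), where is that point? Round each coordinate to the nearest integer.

(450, 1589)

Crop width = 1047 − 152 = 895 px; one third is 298.33 px.
Crop height = 1969 − 1399 = 570 px; one third is 190.00 px.
The top-left point is one-third across and one-third down within the crop:
x = 152 + 1 × 298.33 ≈ 450; y = 1399 + 1 × 190.00 ≈ 1589.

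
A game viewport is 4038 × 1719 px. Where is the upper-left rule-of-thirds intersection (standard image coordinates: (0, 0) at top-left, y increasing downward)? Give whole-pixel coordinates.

x = 1346 px, y = 573 px

The upper-left point sits one-third of the way across and one-third of the way down.
x = 1 × 4038/3 ≈ 1346; y = 1 × 1719/3 ≈ 573.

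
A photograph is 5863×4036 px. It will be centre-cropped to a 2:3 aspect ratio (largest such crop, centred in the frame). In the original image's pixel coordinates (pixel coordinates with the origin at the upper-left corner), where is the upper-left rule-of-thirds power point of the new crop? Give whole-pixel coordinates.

(2483, 1345)

5863/4036 > 2/3, so the 2:3 crop keeps the full height 4036 and trims width to 4036 × 2/3 = 2690.67 px.
Left offset = (5863 − 2690.67)/2 = 1586.17 px; top offset = 0.
Upper-left is one-third across and one-third down within the crop:
x = 1586.17 + 1 × 2690.67/3 ≈ 2483; y = 0.00 + 1 × 4036.00/3 ≈ 1345.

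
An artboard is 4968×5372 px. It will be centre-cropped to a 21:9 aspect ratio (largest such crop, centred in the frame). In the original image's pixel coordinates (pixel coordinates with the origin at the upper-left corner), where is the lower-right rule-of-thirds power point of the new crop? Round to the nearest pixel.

4968/5372 < 21/9, so the 21:9 crop keeps the full width 4968 and trims height to 4968 × 9/21 = 2129.14 px.
Top offset = (5372 − 2129.14)/2 = 1621.43 px; left offset = 0.
Lower-right is two-thirds across and two-thirds down within the crop:
x = 0.00 + 2 × 4968.00/3 ≈ 3312; y = 1621.43 + 2 × 2129.14/3 ≈ 3041.

x = 3312 px, y = 3041 px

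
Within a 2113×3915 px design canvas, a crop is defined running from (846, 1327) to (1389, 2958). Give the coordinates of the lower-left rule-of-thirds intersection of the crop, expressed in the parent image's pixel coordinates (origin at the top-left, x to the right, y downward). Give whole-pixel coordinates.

(1027, 2414)

Crop width = 1389 − 846 = 543 px; one third is 181.00 px.
Crop height = 2958 − 1327 = 1631 px; one third is 543.67 px.
The lower-left point is one-third across and two-thirds down within the crop:
x = 846 + 1 × 181.00 ≈ 1027; y = 1327 + 2 × 543.67 ≈ 2414.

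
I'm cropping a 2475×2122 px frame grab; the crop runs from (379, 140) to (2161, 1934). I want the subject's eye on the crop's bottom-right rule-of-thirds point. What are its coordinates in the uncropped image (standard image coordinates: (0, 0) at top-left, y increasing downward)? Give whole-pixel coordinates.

Crop width = 2161 − 379 = 1782 px; one third is 594.00 px.
Crop height = 1934 − 140 = 1794 px; one third is 598.00 px.
The bottom-right point is two-thirds across and two-thirds down within the crop:
x = 379 + 2 × 594.00 ≈ 1567; y = 140 + 2 × 598.00 ≈ 1336.

(1567, 1336)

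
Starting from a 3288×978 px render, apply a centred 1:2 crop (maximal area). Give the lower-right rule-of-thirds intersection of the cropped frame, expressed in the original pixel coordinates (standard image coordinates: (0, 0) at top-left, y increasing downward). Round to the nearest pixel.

3288/978 > 1/2, so the 1:2 crop keeps the full height 978 and trims width to 978 × 1/2 = 489.00 px.
Left offset = (3288 − 489.00)/2 = 1399.50 px; top offset = 0.
Lower-right is two-thirds across and two-thirds down within the crop:
x = 1399.50 + 2 × 489.00/3 ≈ 1726; y = 0.00 + 2 × 978.00/3 ≈ 652.

(1726, 652)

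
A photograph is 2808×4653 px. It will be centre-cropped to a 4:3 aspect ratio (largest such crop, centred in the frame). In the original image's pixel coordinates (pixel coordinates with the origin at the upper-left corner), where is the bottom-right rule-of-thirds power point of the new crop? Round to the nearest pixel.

2808/4653 < 4/3, so the 4:3 crop keeps the full width 2808 and trims height to 2808 × 3/4 = 2106.00 px.
Top offset = (4653 − 2106.00)/2 = 1273.50 px; left offset = 0.
Bottom-right is two-thirds across and two-thirds down within the crop:
x = 0.00 + 2 × 2808.00/3 ≈ 1872; y = 1273.50 + 2 × 2106.00/3 ≈ 2678.

x = 1872 px, y = 2678 px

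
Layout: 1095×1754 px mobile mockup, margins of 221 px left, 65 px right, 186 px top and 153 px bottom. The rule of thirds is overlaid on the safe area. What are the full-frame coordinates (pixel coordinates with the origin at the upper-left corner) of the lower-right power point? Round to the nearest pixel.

(760, 1129)

Content width = 1095 − 221 − 65 = 809 px; content height = 1754 − 186 − 153 = 1415 px.
Lower-right is two-thirds across and two-thirds down within the safe area.
x = 221 + 2 × 809/3 = 221 + 539.33 ≈ 760
y = 186 + 2 × 1415/3 = 186 + 943.33 ≈ 1129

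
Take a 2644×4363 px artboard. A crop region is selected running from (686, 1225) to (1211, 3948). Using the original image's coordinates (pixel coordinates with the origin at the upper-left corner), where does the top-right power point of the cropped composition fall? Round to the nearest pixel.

Crop width = 1211 − 686 = 525 px; one third is 175.00 px.
Crop height = 3948 − 1225 = 2723 px; one third is 907.67 px.
The top-right point is two-thirds across and one-third down within the crop:
x = 686 + 2 × 175.00 ≈ 1036; y = 1225 + 1 × 907.67 ≈ 2133.

(1036, 2133)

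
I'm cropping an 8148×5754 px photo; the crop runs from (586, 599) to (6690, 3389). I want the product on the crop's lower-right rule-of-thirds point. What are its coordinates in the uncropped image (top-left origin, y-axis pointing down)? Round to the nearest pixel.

x = 4655 px, y = 2459 px

Crop width = 6690 − 586 = 6104 px; one third is 2034.67 px.
Crop height = 3389 − 599 = 2790 px; one third is 930.00 px.
The lower-right point is two-thirds across and two-thirds down within the crop:
x = 586 + 2 × 2034.67 ≈ 4655; y = 599 + 2 × 930.00 ≈ 2459.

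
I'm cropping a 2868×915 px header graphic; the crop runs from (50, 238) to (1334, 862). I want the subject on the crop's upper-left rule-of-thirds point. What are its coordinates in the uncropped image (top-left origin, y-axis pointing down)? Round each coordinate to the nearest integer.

(478, 446)

Crop width = 1334 − 50 = 1284 px; one third is 428.00 px.
Crop height = 862 − 238 = 624 px; one third is 208.00 px.
The upper-left point is one-third across and one-third down within the crop:
x = 50 + 1 × 428.00 ≈ 478; y = 238 + 1 × 208.00 ≈ 446.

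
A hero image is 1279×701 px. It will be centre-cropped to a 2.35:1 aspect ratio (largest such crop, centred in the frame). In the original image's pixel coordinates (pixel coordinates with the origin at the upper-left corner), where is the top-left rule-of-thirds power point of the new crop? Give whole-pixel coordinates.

1279/701 < 2.35/1, so the 2.35:1 crop keeps the full width 1279 and trims height to 1279 × 1/2.35 = 544.26 px.
Top offset = (701 − 544.26)/2 = 78.37 px; left offset = 0.
Top-left is one-third across and one-third down within the crop:
x = 0.00 + 1 × 1279.00/3 ≈ 426; y = 78.37 + 1 × 544.26/3 ≈ 260.

x = 426 px, y = 260 px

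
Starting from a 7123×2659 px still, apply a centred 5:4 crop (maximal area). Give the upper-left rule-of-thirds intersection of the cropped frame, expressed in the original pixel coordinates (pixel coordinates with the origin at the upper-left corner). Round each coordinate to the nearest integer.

x = 3008 px, y = 886 px

7123/2659 > 5/4, so the 5:4 crop keeps the full height 2659 and trims width to 2659 × 5/4 = 3323.75 px.
Left offset = (7123 − 3323.75)/2 = 1899.62 px; top offset = 0.
Upper-left is one-third across and one-third down within the crop:
x = 1899.62 + 1 × 3323.75/3 ≈ 3008; y = 0.00 + 1 × 2659.00/3 ≈ 886.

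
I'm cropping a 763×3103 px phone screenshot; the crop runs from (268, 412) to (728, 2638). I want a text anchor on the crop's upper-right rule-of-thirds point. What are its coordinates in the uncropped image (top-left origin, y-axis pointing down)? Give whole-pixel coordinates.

Crop width = 728 − 268 = 460 px; one third is 153.33 px.
Crop height = 2638 − 412 = 2226 px; one third is 742.00 px.
The upper-right point is two-thirds across and one-third down within the crop:
x = 268 + 2 × 153.33 ≈ 575; y = 412 + 1 × 742.00 ≈ 1154.

(575, 1154)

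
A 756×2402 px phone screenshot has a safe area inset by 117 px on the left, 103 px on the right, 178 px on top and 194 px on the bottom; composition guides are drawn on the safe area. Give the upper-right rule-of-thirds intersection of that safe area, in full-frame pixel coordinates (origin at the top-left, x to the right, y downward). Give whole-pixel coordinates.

Content width = 756 − 117 − 103 = 536 px; content height = 2402 − 178 − 194 = 2030 px.
Upper-right is two-thirds across and one-third down within the safe area.
x = 117 + 2 × 536/3 = 117 + 357.33 ≈ 474
y = 178 + 1 × 2030/3 = 178 + 676.67 ≈ 855

(474, 855)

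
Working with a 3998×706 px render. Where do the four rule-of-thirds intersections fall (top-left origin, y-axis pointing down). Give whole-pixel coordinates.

(1333, 235), (2665, 235), (1333, 471), (2665, 471)

One third of 3998 is 1332.67; one third of 706 is 235.33.
Vertical third lines at x = 1333 and x = 2665; horizontal third lines at y = 235 and y = 471.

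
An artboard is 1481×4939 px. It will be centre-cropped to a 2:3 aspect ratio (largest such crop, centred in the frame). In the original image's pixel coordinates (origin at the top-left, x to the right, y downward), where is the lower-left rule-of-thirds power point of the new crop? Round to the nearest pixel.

(494, 2840)

1481/4939 < 2/3, so the 2:3 crop keeps the full width 1481 and trims height to 1481 × 3/2 = 2221.50 px.
Top offset = (4939 − 2221.50)/2 = 1358.75 px; left offset = 0.
Lower-left is one-third across and two-thirds down within the crop:
x = 0.00 + 1 × 1481.00/3 ≈ 494; y = 1358.75 + 2 × 2221.50/3 ≈ 2840.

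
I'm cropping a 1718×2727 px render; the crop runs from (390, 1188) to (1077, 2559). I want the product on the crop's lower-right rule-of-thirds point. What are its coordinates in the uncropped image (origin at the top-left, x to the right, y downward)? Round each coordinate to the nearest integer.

Crop width = 1077 − 390 = 687 px; one third is 229.00 px.
Crop height = 2559 − 1188 = 1371 px; one third is 457.00 px.
The lower-right point is two-thirds across and two-thirds down within the crop:
x = 390 + 2 × 229.00 ≈ 848; y = 1188 + 2 × 457.00 ≈ 2102.

(848, 2102)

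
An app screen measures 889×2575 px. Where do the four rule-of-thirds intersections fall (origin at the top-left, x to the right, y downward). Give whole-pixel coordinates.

(296, 858), (593, 858), (296, 1717), (593, 1717)

One third of 889 is 296.33; one third of 2575 is 858.33.
Vertical third lines at x = 296 and x = 593; horizontal third lines at y = 858 and y = 1717.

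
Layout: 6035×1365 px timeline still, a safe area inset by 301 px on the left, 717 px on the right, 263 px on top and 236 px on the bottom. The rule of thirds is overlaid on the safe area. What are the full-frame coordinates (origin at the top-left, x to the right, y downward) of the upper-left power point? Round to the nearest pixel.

Content width = 6035 − 301 − 717 = 5017 px; content height = 1365 − 263 − 236 = 866 px.
Upper-left is one-third across and one-third down within the safe area.
x = 301 + 1 × 5017/3 = 301 + 1672.33 ≈ 1973
y = 263 + 1 × 866/3 = 263 + 288.67 ≈ 552

(1973, 552)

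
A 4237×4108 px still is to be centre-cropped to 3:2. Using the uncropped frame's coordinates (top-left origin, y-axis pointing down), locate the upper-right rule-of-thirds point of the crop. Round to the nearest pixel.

(2825, 1583)

4237/4108 < 3/2, so the 3:2 crop keeps the full width 4237 and trims height to 4237 × 2/3 = 2824.67 px.
Top offset = (4108 − 2824.67)/2 = 641.67 px; left offset = 0.
Upper-right is two-thirds across and one-third down within the crop:
x = 0.00 + 2 × 4237.00/3 ≈ 2825; y = 641.67 + 1 × 2824.67/3 ≈ 1583.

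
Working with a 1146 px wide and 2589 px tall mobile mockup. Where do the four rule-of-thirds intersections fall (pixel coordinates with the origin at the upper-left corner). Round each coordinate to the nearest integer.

One third of 1146 is 382; one third of 2589 is 863.
Vertical third lines at x = 382 and x = 764; horizontal third lines at y = 863 and y = 1726.

(382, 863), (764, 863), (382, 1726), (764, 1726)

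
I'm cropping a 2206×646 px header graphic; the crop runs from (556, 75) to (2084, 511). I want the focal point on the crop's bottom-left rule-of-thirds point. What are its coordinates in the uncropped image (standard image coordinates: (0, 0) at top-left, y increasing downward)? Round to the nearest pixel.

x = 1065 px, y = 366 px

Crop width = 2084 − 556 = 1528 px; one third is 509.33 px.
Crop height = 511 − 75 = 436 px; one third is 145.33 px.
The bottom-left point is one-third across and two-thirds down within the crop:
x = 556 + 1 × 509.33 ≈ 1065; y = 75 + 2 × 145.33 ≈ 366.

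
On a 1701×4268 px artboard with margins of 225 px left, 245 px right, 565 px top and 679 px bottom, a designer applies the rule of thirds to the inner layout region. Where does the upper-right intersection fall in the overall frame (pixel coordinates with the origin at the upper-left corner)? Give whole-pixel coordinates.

x = 1046 px, y = 1573 px

Content width = 1701 − 225 − 245 = 1231 px; content height = 4268 − 565 − 679 = 3024 px.
Upper-right is two-thirds across and one-third down within the inner layout region.
x = 225 + 2 × 1231/3 = 225 + 820.67 ≈ 1046
y = 565 + 1 × 3024/3 = 565 + 1008.00 ≈ 1573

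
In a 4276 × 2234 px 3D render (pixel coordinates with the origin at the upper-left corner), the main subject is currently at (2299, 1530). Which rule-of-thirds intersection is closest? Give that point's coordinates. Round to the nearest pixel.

(2851, 1489)

Third lines: x ∈ {1425, 2851}, y ∈ {745, 1489}.
2299 is closer to x = 2851; 1530 is closer to y = 1489.
So the nearest intersection is the lower-right power point.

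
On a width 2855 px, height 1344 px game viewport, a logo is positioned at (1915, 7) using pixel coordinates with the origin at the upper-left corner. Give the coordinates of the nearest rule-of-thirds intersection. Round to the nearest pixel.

(1903, 448)

Third lines: x ∈ {952, 1903}, y ∈ {448, 896}.
1915 is closer to x = 1903; 7 is closer to y = 448.
So the nearest intersection is the upper-right power point.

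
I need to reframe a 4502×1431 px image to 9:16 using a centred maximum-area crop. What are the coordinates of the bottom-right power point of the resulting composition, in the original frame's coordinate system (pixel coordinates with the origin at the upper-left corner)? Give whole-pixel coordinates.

x = 2385 px, y = 954 px

4502/1431 > 9/16, so the 9:16 crop keeps the full height 1431 and trims width to 1431 × 9/16 = 804.94 px.
Left offset = (4502 − 804.94)/2 = 1848.53 px; top offset = 0.
Bottom-right is two-thirds across and two-thirds down within the crop:
x = 1848.53 + 2 × 804.94/3 ≈ 2385; y = 0.00 + 2 × 1431.00/3 ≈ 954.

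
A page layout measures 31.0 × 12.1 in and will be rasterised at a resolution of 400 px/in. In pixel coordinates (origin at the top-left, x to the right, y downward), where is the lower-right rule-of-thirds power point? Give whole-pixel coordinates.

In pixels the canvas is 31.0 × 400 = 12400 wide and 12.1 × 400 = 4840 tall.
The lower-right point is two-thirds across and two-thirds down:
x = 2 × 12400/3 ≈ 8267; y = 2 × 4840/3 ≈ 3227.

x = 8267 px, y = 3227 px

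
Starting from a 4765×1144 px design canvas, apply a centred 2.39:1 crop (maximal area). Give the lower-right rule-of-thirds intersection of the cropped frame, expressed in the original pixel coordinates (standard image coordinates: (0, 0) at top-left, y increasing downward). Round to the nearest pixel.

(2838, 763)

4765/1144 > 2.39/1, so the 2.39:1 crop keeps the full height 1144 and trims width to 1144 × 2.39/1 = 2734.16 px.
Left offset = (4765 − 2734.16)/2 = 1015.42 px; top offset = 0.
Lower-right is two-thirds across and two-thirds down within the crop:
x = 1015.42 + 2 × 2734.16/3 ≈ 2838; y = 0.00 + 2 × 1144.00/3 ≈ 763.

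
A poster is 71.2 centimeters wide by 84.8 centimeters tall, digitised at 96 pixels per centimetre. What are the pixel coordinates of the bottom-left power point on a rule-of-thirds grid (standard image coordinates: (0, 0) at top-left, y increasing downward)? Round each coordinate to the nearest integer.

In pixels the canvas is 71.2 × 96 = 6835.2 wide and 84.8 × 96 = 8140.8 tall.
The bottom-left point is one-third across and two-thirds down:
x = 1 × 6835.2/3 ≈ 2278; y = 2 × 8140.8/3 ≈ 5427.

(2278, 5427)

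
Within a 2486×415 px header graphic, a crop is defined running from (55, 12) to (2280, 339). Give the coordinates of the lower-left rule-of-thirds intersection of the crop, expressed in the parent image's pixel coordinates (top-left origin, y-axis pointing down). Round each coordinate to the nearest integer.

Crop width = 2280 − 55 = 2225 px; one third is 741.67 px.
Crop height = 339 − 12 = 327 px; one third is 109.00 px.
The lower-left point is one-third across and two-thirds down within the crop:
x = 55 + 1 × 741.67 ≈ 797; y = 12 + 2 × 109.00 ≈ 230.

(797, 230)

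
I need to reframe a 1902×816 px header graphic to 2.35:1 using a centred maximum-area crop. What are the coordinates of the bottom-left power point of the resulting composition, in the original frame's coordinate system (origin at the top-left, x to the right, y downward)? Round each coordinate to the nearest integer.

1902/816 < 2.35/1, so the 2.35:1 crop keeps the full width 1902 and trims height to 1902 × 1/2.35 = 809.36 px.
Top offset = (816 − 809.36)/2 = 3.32 px; left offset = 0.
Bottom-left is one-third across and two-thirds down within the crop:
x = 0.00 + 1 × 1902.00/3 ≈ 634; y = 3.32 + 2 × 809.36/3 ≈ 543.

(634, 543)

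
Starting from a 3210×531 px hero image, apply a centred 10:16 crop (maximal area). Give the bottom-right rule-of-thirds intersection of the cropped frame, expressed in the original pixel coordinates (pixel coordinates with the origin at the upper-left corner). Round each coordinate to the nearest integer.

x = 1660 px, y = 354 px

3210/531 > 10/16, so the 10:16 crop keeps the full height 531 and trims width to 531 × 10/16 = 331.88 px.
Left offset = (3210 − 331.88)/2 = 1439.06 px; top offset = 0.
Bottom-right is two-thirds across and two-thirds down within the crop:
x = 1439.06 + 2 × 331.88/3 ≈ 1660; y = 0.00 + 2 × 531.00/3 ≈ 354.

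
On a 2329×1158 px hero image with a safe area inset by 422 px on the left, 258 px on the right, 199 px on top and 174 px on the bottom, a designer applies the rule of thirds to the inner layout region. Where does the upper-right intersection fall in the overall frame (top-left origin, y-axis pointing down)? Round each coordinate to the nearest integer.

Content width = 2329 − 422 − 258 = 1649 px; content height = 1158 − 199 − 174 = 785 px.
Upper-right is two-thirds across and one-third down within the inner layout region.
x = 422 + 2 × 1649/3 = 422 + 1099.33 ≈ 1521
y = 199 + 1 × 785/3 = 199 + 261.67 ≈ 461

x = 1521 px, y = 461 px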